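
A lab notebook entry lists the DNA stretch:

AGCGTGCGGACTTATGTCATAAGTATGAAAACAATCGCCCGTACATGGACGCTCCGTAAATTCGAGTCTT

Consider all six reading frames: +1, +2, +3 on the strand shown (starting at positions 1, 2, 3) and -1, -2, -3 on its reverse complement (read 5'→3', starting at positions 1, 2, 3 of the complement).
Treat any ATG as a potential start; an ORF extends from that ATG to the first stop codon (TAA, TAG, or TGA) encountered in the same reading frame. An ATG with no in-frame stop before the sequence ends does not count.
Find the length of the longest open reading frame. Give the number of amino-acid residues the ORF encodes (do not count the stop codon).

9

Reverse complement (5'→3'): AAGACTCGAATTTACGGAGCGTCCATGTACGGGCGATTGTTTTCATACTTATGACATAAGTCCGCACGCT
Frame +1: AGC GTG CGG ACT TAT GTC ATA AGT ATG AAA ACA ATC GCC CGT ACA TGG ACG CTC CGT AAA TTC GAG TCT — no ATG→stop ORF.
Frame +2: GCG TGC GGA CTT ATG TCA TAA GTA TGA AAA CAA TCG CCC GTA CAT GGA CGC TCC GTA AAT TCG AGT CTT — ATG at 14, stop TAA at 20 → 9 nt.
Frame +3: CGT GCG GAC TTA TGT CAT AAG TAT GAA AAC AAT CGC CCG TAC ATG GAC GCT CCG TAA ATT CGA GTC — ATG at 45, stop TAA at 57 → 15 nt.
Frame -1: AAG ACT CGA ATT TAC GGA GCG TCC ATG TAC GGG CGA TTG TTT TCA TAC TTA TGA CAT AAG TCC GCA CGC — ATG at 25, stop TGA at 52 → 30 nt.
Frame -2: AGA CTC GAA TTT ACG GAG CGT CCA TGT ACG GGC GAT TGT TTT CAT ACT TAT GAC ATA AGT CCG CAC GCT — no ATG→stop ORF.
Frame -3: GAC TCG AAT TTA CGG AGC GTC CAT GTA CGG GCG ATT GTT TTC ATA CTT ATG ACA TAA GTC CGC ACG — ATG at 51, stop TAA at 57 → 9 nt.
Longest: frame -1, positions 25–54, 30 nt = 10 codons = 9 aa. → 9 amino acids.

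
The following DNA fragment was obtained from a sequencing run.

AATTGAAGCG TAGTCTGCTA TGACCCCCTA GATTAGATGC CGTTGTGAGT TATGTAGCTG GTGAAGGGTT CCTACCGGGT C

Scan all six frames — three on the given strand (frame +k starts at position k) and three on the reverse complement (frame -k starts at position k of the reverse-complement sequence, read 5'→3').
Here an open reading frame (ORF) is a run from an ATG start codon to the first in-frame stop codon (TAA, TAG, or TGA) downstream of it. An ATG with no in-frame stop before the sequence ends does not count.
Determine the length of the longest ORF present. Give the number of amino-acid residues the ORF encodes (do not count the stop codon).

3

Reverse complement (5'→3'): GACCCGGTAGGAACCCTTCACCAGCTACATAACTCACAACGGCATCTAATCTAGGGGGTCATAGCAGACTACGCTTCAATT
Frame +1: AAT TGA AGC GTA GTC TGC TAT GAC CCC CTA GAT TAG ATG CCG TTG TGA GTT ATG TAG CTG GTG AAG GGT TCC TAC CGG GTC — ATG at 37, stop TGA at 46 → 12 nt; ATG at 52, stop TAG at 55 → 6 nt.
Frame +2: ATT GAA GCG TAG TCT GCT ATG ACC CCC TAG ATT AGA TGC CGT TGT GAG TTA TGT AGC TGG TGA AGG GTT CCT ACC GGG — ATG at 20, stop TAG at 29 → 12 nt.
Frame +3: TTG AAG CGT AGT CTG CTA TGA CCC CCT AGA TTA GAT GCC GTT GTG AGT TAT GTA GCT GGT GAA GGG TTC CTA CCG GGT — no ATG→stop ORF.
Frame -1: GAC CCG GTA GGA ACC CTT CAC CAG CTA CAT AAC TCA CAA CGG CAT CTA ATC TAG GGG GTC ATA GCA GAC TAC GCT TCA ATT — no ATG→stop ORF.
Frame -2: ACC CGG TAG GAA CCC TTC ACC AGC TAC ATA ACT CAC AAC GGC ATC TAA TCT AGG GGG TCA TAG CAG ACT ACG CTT CAA — no ATG→stop ORF.
Frame -3: CCC GGT AGG AAC CCT TCA CCA GCT ACA TAA CTC ACA ACG GCA TCT AAT CTA GGG GGT CAT AGC AGA CTA CGC TTC AAT — no ATG→stop ORF.
Longest: frame +1, positions 37–48, 12 nt = 4 codons = 3 aa. → 3 amino acids.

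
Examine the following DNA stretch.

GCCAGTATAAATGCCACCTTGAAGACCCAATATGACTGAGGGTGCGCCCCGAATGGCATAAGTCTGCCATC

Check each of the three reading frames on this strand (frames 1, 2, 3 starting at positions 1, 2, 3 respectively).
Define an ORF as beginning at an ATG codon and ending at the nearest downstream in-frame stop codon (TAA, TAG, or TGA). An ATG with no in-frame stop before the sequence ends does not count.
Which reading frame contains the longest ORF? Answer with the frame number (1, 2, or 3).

2

Frame 1: GCC AGT ATA AAT GCC ACC TTG AAG ACC CAA TAT GAC TGA GGG TGC GCC CCG AAT GGC ATA AGT CTG CCA — no ATG→stop ORF.
Frame 2: CCA GTA TAA ATG CCA CCT TGA AGA CCC AAT ATG ACT GAG GGT GCG CCC CGA ATG GCA TAA GTC TGC CAT — ATG at 11, stop TGA at 20 → 12 nt; ATG at 32, stop TAA at 59 → 30 nt; ATG at 53, stop TAA at 59 → 9 nt.
Frame 3: CAG TAT AAA TGC CAC CTT GAA GAC CCA ATA TGA CTG AGG GTG CGC CCC GAA TGG CAT AAG TCT GCC ATC — no ATG→stop ORF.
Longest ORF is 30 nt in frame 2 (positions 32–61).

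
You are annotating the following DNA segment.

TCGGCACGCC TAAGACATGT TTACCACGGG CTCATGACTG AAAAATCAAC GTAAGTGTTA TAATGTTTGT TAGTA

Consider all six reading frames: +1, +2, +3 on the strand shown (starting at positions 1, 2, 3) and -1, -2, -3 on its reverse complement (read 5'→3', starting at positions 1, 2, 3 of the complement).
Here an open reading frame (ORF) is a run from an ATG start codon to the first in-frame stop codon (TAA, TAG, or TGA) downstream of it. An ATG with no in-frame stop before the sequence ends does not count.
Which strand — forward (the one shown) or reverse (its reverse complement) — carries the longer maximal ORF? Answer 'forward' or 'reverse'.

forward

Reverse complement (5'→3'): TACTAACAAACATTATAACACTTACGTTGATTTTTCAGTCATGAGCCCGTGGTAAACATGTCTTAGGCGTGCCGA
Frame +1: TCG GCA CGC CTA AGA CAT GTT TAC CAC GGG CTC ATG ACT GAA AAA TCA ACG TAA GTG TTA TAA TGT TTG TTA GTA — ATG at 34, stop TAA at 52 → 21 nt.
Frame +2: CGG CAC GCC TAA GAC ATG TTT ACC ACG GGC TCA TGA CTG AAA AAT CAA CGT AAG TGT TAT AAT GTT TGT TAG — ATG at 17, stop TGA at 35 → 21 nt.
Frame +3: GGC ACG CCT AAG ACA TGT TTA CCA CGG GCT CAT GAC TGA AAA ATC AAC GTA AGT GTT ATA ATG TTT GTT AGT — no ATG→stop ORF.
Frame -1: TAC TAA CAA ACA TTA TAA CAC TTA CGT TGA TTT TTC AGT CAT GAG CCC GTG GTA AAC ATG TCT TAG GCG TGC CGA — ATG at 58, stop TAG at 64 → 9 nt.
Frame -2: ACT AAC AAA CAT TAT AAC ACT TAC GTT GAT TTT TCA GTC ATG AGC CCG TGG TAA ACA TGT CTT AGG CGT GCC — ATG at 41, stop TAA at 53 → 15 nt.
Frame -3: CTA ACA AAC ATT ATA ACA CTT ACG TTG ATT TTT CAG TCA TGA GCC CGT GGT AAA CAT GTC TTA GGC GTG CCG — no ATG→stop ORF.
Forward-strand max 21 nt; reverse-strand max 15 nt. The forward strand has the longer ORF.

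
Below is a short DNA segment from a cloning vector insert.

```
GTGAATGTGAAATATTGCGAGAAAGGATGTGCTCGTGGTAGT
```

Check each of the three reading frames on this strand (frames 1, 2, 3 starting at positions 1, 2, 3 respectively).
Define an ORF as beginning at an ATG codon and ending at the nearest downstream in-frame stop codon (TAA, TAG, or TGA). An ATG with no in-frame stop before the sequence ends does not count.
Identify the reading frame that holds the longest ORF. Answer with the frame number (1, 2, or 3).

Frame 1: GTG AAT GTG AAA TAT TGC GAG AAA GGA TGT GCT CGT GGT AGT — no ATG→stop ORF.
Frame 2: TGA ATG TGA AAT ATT GCG AGA AAG GAT GTG CTC GTG GTA — ATG at 5, stop TGA at 8 → 6 nt.
Frame 3: GAA TGT GAA ATA TTG CGA GAA AGG ATG TGC TCG TGG TAG — ATG at 27, stop TAG at 39 → 15 nt.
Longest ORF is 15 nt in frame 3 (positions 27–41).

3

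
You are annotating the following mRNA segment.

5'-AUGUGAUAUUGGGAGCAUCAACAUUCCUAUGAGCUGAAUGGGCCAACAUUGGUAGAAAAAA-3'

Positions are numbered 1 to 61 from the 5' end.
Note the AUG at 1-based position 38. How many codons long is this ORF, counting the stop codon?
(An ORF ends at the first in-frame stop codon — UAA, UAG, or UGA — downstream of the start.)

6

Codons from position 38: AUG (38–40), GGC (41–43), CAA (44–46), CAU (47–49), UGG (50–52), UAG (53–55).
UAG is the first in-frame stop; that's 6 codons including the stop.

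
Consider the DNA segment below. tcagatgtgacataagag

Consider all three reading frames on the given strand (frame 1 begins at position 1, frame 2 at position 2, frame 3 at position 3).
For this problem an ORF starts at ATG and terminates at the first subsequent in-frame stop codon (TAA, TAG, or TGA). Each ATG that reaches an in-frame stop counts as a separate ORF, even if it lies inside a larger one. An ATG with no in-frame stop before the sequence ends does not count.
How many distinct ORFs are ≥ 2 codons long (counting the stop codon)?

1

Frame 1: TCA GAT GTG ACA TAA GAG — no ATG→stop ORF.
Frame 2: CAG ATG TGA CAT AAG — ATG at 5, stop TGA at 8 → 6 nt.
Frame 3: AGA TGT GAC ATA AGA — no ATG→stop ORF.
ORFs ≥ 2 codons: frame 2 5–10 (2 codons). Count = 1.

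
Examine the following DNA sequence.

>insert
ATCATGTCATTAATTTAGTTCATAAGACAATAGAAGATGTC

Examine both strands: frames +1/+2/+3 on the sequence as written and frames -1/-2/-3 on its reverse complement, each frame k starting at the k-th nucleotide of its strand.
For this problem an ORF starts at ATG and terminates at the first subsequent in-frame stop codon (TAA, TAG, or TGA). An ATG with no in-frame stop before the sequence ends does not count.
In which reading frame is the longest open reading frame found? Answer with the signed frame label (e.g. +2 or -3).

+1

Reverse complement (5'→3'): GACATCTTCTATTGTCTTATGAACTAAATTAATGACATGAT
Frame +1: ATC ATG TCA TTA ATT TAG TTC ATA AGA CAA TAG AAG ATG — ATG at 4, stop TAG at 16 → 15 nt.
Frame +2: TCA TGT CAT TAA TTT AGT TCA TAA GAC AAT AGA AGA TGT — no ATG→stop ORF.
Frame +3: CAT GTC ATT AAT TTA GTT CAT AAG ACA ATA GAA GAT GTC — no ATG→stop ORF.
Frame -1: GAC ATC TTC TAT TGT CTT ATG AAC TAA ATT AAT GAC ATG — ATG at 19, stop TAA at 25 → 9 nt.
Frame -2: ACA TCT TCT ATT GTC TTA TGA ACT AAA TTA ATG ACA TGA — ATG at 32, stop TGA at 38 → 9 nt.
Frame -3: CAT CTT CTA TTG TCT TAT GAA CTA AAT TAA TGA CAT GAT — no ATG→stop ORF.
Longest ORF is 15 nt in frame +1 (positions 4–18).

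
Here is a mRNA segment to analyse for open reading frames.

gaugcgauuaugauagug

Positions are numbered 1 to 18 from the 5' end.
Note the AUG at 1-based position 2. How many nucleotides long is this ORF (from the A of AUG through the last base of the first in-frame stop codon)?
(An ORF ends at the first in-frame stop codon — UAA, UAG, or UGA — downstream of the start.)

Codons from position 2: AUG (2–4), CGA (5–7), UUA (8–10), UGA (11–13).
UGA is the first in-frame stop; ORF spans 2–13, 12 nucleotides.

12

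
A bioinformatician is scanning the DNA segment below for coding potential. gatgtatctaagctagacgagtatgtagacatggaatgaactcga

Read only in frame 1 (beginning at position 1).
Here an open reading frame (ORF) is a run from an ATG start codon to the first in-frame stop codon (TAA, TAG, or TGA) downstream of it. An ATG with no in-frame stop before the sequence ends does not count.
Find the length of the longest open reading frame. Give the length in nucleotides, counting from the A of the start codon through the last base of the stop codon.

9

Frame 1: GAT GTA TCT AAG CTA GAC GAG TAT GTA GAC ATG GAA TGA ACT CGA — ATG at 31, stop TGA at 37 → 9 nt.
Longest: frame 1, positions 31–39, 9 nt = 3 codons = 2 aa. → 9 nucleotides.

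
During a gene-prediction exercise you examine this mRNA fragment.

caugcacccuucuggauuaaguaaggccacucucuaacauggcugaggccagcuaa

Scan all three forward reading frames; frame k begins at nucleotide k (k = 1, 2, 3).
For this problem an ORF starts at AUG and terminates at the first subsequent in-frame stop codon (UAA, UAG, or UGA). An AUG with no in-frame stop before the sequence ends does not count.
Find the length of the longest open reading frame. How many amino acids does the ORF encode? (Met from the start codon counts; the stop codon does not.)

11

Frame 1: CAU GCA CCC UUC UGG AUU AAG UAA GGC CAC UCU CUA ACA UGG CUG AGG CCA GCU — no AUG→stop ORF.
Frame 2: AUG CAC CCU UCU GGA UUA AGU AAG GCC ACU CUC UAA CAU GGC UGA GGC CAG CUA — AUG at 2, stop UAA at 35 → 36 nt.
Frame 3: UGC ACC CUU CUG GAU UAA GUA AGG CCA CUC UCU AAC AUG GCU GAG GCC AGC UAA — AUG at 39, stop UAA at 54 → 18 nt.
Longest: frame 2, positions 2–37, 36 nt = 12 codons = 11 aa. → 11 amino acids.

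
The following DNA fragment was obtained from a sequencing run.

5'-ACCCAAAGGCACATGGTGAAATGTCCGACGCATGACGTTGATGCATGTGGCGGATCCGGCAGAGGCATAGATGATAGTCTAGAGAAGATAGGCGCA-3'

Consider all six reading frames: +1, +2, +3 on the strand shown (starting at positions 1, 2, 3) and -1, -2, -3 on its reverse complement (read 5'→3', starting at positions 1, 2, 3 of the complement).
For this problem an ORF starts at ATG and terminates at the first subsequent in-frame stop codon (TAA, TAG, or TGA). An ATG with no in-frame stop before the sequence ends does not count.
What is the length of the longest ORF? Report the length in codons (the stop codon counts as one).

13

Reverse complement (5'→3'): TGCGCCTATCTTCTCTAGACTATCATCTATGCCTCTGCCGGATCCGCCACATGCATCAACGTCATGCGTCGGACATTTCACCATGTGCCTTTGGGT
Frame +1: ACC CAA AGG CAC ATG GTG AAA TGT CCG ACG CAT GAC GTT GAT GCA TGT GGC GGA TCC GGC AGA GGC ATA GAT GAT AGT CTA GAG AAG ATA GGC GCA — no ATG→stop ORF.
Frame +2: CCC AAA GGC ACA TGG TGA AAT GTC CGA CGC ATG ACG TTG ATG CAT GTG GCG GAT CCG GCA GAG GCA TAG ATG ATA GTC TAG AGA AGA TAG GCG — ATG at 32, stop TAG at 68 → 39 nt; ATG at 41, stop TAG at 68 → 30 nt; ATG at 71, stop TAG at 80 → 12 nt.
Frame +3: CCA AAG GCA CAT GGT GAA ATG TCC GAC GCA TGA CGT TGA TGC ATG TGG CGG ATC CGG CAG AGG CAT AGA TGA TAG TCT AGA GAA GAT AGG CGC — ATG at 21, stop TGA at 33 → 15 nt; ATG at 45, stop TGA at 72 → 30 nt.
Frame -1: TGC GCC TAT CTT CTC TAG ACT ATC ATC TAT GCC TCT GCC GGA TCC GCC ACA TGC ATC AAC GTC ATG CGT CGG ACA TTT CAC CAT GTG CCT TTG GGT — no ATG→stop ORF.
Frame -2: GCG CCT ATC TTC TCT AGA CTA TCA TCT ATG CCT CTG CCG GAT CCG CCA CAT GCA TCA ACG TCA TGC GTC GGA CAT TTC ACC ATG TGC CTT TGG — no ATG→stop ORF.
Frame -3: CGC CTA TCT TCT CTA GAC TAT CAT CTA TGC CTC TGC CGG ATC CGC CAC ATG CAT CAA CGT CAT GCG TCG GAC ATT TCA CCA TGT GCC TTT GGG — no ATG→stop ORF.
Longest: frame +2, positions 32–70, 39 nt = 13 codons = 12 aa. → 13 codons.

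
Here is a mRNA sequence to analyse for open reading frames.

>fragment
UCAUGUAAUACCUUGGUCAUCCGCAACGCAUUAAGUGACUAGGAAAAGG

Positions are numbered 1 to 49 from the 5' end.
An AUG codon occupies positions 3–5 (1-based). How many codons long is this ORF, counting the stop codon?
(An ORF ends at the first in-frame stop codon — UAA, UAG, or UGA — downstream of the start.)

2

Codons from position 3: AUG (3–5), UAA (6–8).
UAA is the first in-frame stop; that's 2 codons including the stop.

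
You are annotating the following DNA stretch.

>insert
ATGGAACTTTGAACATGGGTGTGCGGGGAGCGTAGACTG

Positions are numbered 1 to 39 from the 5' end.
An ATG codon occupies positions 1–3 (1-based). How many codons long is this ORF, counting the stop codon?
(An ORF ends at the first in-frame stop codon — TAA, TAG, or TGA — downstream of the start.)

4

Codons from position 1: ATG (1–3), GAA (4–6), CTT (7–9), TGA (10–12).
TGA is the first in-frame stop; that's 4 codons including the stop.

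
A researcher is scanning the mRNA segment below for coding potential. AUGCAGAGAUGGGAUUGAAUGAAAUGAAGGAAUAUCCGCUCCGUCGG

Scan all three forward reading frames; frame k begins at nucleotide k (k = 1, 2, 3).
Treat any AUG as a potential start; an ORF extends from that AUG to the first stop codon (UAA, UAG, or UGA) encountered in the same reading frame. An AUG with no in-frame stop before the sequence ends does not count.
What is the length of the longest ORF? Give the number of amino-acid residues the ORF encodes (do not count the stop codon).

Frame 1: AUG CAG AGA UGG GAU UGA AUG AAA UGA AGG AAU AUC CGC UCC GUC — AUG at 1, stop UGA at 16 → 18 nt; AUG at 19, stop UGA at 25 → 9 nt.
Frame 2: UGC AGA GAU GGG AUU GAA UGA AAU GAA GGA AUA UCC GCU CCG UCG — no AUG→stop ORF.
Frame 3: GCA GAG AUG GGA UUG AAU GAA AUG AAG GAA UAU CCG CUC CGU CGG — no AUG→stop ORF.
Longest: frame 1, positions 1–18, 18 nt = 6 codons = 5 aa. → 5 amino acids.

5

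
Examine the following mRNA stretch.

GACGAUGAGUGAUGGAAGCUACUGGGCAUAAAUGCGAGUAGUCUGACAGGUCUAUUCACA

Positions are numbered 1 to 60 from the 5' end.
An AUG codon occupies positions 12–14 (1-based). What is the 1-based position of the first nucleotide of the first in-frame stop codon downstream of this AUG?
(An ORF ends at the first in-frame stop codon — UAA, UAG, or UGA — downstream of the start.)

Codons from position 12: AUG (12–14), GAA (15–17), GCU (18–20), ACU (21–23), GGG (24–26), CAU (27–29), AAA (30–32), UGC (33–35), GAG (36–38), UAG (39–41).
UAG is a stop codon; it begins at position 39.

39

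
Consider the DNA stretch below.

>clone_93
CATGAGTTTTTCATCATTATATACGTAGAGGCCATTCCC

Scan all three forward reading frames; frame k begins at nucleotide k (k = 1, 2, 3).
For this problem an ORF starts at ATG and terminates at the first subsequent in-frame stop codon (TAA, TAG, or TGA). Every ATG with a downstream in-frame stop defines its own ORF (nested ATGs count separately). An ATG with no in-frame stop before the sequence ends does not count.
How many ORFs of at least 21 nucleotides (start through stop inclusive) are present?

1

Frame 1: CAT GAG TTT TTC ATC ATT ATA TAC GTA GAG GCC ATT CCC — no ATG→stop ORF.
Frame 2: ATG AGT TTT TCA TCA TTA TAT ACG TAG AGG CCA TTC — ATG at 2, stop TAG at 26 → 27 nt.
Frame 3: TGA GTT TTT CAT CAT TAT ATA CGT AGA GGC CAT TCC — no ATG→stop ORF.
ORFs ≥ 21 nucleotides: frame 2 2–28 (27 nucleotides). Count = 1.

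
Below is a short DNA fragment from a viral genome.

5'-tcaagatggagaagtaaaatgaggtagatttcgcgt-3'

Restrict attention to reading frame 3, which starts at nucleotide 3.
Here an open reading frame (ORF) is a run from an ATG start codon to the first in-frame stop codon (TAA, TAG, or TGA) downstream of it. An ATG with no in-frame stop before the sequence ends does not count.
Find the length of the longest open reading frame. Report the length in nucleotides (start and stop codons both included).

12

Frame 3: AAG ATG GAG AAG TAA AAT GAG GTA GAT TTC GCG — ATG at 6, stop TAA at 15 → 12 nt.
Longest: frame 3, positions 6–17, 12 nt = 4 codons = 3 aa. → 12 nucleotides.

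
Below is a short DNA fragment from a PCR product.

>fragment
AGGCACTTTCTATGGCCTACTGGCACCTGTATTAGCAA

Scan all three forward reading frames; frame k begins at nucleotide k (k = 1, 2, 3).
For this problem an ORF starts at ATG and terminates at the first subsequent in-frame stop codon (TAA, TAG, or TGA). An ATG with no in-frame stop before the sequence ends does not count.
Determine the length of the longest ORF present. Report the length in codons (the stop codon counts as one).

8

Frame 1: AGG CAC TTT CTA TGG CCT ACT GGC ACC TGT ATT AGC — no ATG→stop ORF.
Frame 2: GGC ACT TTC TAT GGC CTA CTG GCA CCT GTA TTA GCA — no ATG→stop ORF.
Frame 3: GCA CTT TCT ATG GCC TAC TGG CAC CTG TAT TAG CAA — ATG at 12, stop TAG at 33 → 24 nt.
Longest: frame 3, positions 12–35, 24 nt = 8 codons = 7 aa. → 8 codons.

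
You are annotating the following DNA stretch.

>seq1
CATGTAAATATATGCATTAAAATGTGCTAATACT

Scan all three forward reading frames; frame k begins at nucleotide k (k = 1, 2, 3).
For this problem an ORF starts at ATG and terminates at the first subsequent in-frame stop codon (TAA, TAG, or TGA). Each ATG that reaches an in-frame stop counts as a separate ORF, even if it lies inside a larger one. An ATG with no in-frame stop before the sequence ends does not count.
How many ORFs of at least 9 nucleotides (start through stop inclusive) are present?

2

Frame 1: CAT GTA AAT ATA TGC ATT AAA ATG TGC TAA TAC — ATG at 22, stop TAA at 28 → 9 nt.
Frame 2: ATG TAA ATA TAT GCA TTA AAA TGT GCT AAT ACT — ATG at 2, stop TAA at 5 → 6 nt.
Frame 3: TGT AAA TAT ATG CAT TAA AAT GTG CTA ATA — ATG at 12, stop TAA at 18 → 9 nt.
ORFs ≥ 9 nucleotides: frame 1 22–30 (9 nucleotides), frame 3 12–20 (9 nucleotides). Count = 2.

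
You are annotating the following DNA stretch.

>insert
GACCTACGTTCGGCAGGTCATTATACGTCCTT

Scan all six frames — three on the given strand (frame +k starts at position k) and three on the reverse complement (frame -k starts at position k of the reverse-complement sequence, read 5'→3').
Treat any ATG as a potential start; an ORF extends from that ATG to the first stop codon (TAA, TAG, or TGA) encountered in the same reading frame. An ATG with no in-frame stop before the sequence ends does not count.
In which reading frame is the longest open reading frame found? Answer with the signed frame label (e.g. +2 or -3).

Reverse complement (5'→3'): AAGGACGTATAATGACCTGCCGAACGTAGGTC
Frame +1: GAC CTA CGT TCG GCA GGT CAT TAT ACG TCC — no ATG→stop ORF.
Frame +2: ACC TAC GTT CGG CAG GTC ATT ATA CGT CCT — no ATG→stop ORF.
Frame +3: CCT ACG TTC GGC AGG TCA TTA TAC GTC CTT — no ATG→stop ORF.
Frame -1: AAG GAC GTA TAA TGA CCT GCC GAA CGT AGG — no ATG→stop ORF.
Frame -2: AGG ACG TAT AAT GAC CTG CCG AAC GTA GGT — no ATG→stop ORF.
Frame -3: GGA CGT ATA ATG ACC TGC CGA ACG TAG GTC — ATG at 12, stop TAG at 27 → 18 nt.
Longest ORF is 18 nt in frame -3 (positions 12–29).

-3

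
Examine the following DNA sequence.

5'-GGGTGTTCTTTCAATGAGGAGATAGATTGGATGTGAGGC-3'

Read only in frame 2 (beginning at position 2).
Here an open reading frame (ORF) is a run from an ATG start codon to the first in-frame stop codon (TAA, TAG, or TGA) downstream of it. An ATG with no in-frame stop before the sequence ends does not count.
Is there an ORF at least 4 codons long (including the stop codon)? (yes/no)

Frame 2: GGT GTT CTT TCA ATG AGG AGA TAG ATT GGA TGT GAG — ATG at 14, stop TAG at 23 → 12 nt.
Frame 2 has an ORF of 4 codons (positions 14–25) ≥ 4, so yes.

yes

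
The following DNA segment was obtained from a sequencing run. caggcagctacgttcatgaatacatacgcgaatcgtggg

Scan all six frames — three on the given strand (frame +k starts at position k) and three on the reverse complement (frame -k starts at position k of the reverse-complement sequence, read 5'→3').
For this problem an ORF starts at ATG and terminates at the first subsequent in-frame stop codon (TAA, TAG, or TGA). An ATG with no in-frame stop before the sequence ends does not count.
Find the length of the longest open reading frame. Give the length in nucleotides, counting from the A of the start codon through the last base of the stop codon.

12

Reverse complement (5'→3'): CCCACGATTCGCGTATGTATTCATGAACGTAGCTGCCTG
Frame +1: CAG GCA GCT ACG TTC ATG AAT ACA TAC GCG AAT CGT GGG — no ATG→stop ORF.
Frame +2: AGG CAG CTA CGT TCA TGA ATA CAT ACG CGA ATC GTG — no ATG→stop ORF.
Frame +3: GGC AGC TAC GTT CAT GAA TAC ATA CGC GAA TCG TGG — no ATG→stop ORF.
Frame -1: CCC ACG ATT CGC GTA TGT ATT CAT GAA CGT AGC TGC CTG — no ATG→stop ORF.
Frame -2: CCA CGA TTC GCG TAT GTA TTC ATG AAC GTA GCT GCC — no ATG→stop ORF.
Frame -3: CAC GAT TCG CGT ATG TAT TCA TGA ACG TAG CTG CCT — ATG at 15, stop TGA at 24 → 12 nt.
Longest: frame -3, positions 15–26, 12 nt = 4 codons = 3 aa. → 12 nucleotides.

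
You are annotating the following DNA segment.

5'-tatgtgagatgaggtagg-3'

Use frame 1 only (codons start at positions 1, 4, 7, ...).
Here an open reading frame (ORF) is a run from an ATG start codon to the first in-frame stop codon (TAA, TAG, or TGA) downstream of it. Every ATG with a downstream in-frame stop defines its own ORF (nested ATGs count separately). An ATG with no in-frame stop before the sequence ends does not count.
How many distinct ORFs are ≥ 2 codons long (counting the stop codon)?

0

Frame 1: TAT GTG AGA TGA GGT AGG — no ATG→stop ORF.
No ORF reaches 2 codons. Count = 0.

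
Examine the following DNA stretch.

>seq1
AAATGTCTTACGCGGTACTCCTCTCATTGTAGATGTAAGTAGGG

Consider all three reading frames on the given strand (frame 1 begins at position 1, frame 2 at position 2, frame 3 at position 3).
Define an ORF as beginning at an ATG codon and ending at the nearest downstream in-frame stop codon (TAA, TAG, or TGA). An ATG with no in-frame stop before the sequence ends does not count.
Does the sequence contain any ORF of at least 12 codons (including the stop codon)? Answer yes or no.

no

Frame 1: AAA TGT CTT ACG CGG TAC TCC TCT CAT TGT AGA TGT AAG TAG — no ATG→stop ORF.
Frame 2: AAT GTC TTA CGC GGT ACT CCT CTC ATT GTA GAT GTA AGT AGG — no ATG→stop ORF.
Frame 3: ATG TCT TAC GCG GTA CTC CTC TCA TTG TAG ATG TAA GTA GGG — ATG at 3, stop TAG at 30 → 30 nt; ATG at 33, stop TAA at 36 → 6 nt.
Largest ORF found is 10 codons < 12, so no.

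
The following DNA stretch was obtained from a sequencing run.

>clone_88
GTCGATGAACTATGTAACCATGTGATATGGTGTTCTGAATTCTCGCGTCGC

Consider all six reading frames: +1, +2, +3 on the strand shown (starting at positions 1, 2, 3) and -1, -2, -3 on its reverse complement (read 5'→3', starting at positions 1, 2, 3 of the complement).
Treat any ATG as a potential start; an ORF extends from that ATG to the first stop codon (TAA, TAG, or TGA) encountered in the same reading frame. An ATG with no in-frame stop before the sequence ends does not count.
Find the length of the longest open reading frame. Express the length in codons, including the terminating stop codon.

7

Reverse complement (5'→3'): GCGACGCGAGAATTCAGAACACCATATCACATGGTTACATAGTTCATCGAC
Frame +1: GTC GAT GAA CTA TGT AAC CAT GTG ATA TGG TGT TCT GAA TTC TCG CGT CGC — no ATG→stop ORF.
Frame +2: TCG ATG AAC TAT GTA ACC ATG TGA TAT GGT GTT CTG AAT TCT CGC GTC — ATG at 5, stop TGA at 23 → 21 nt; ATG at 20, stop TGA at 23 → 6 nt.
Frame +3: CGA TGA ACT ATG TAA CCA TGT GAT ATG GTG TTC TGA ATT CTC GCG TCG — ATG at 12, stop TAA at 15 → 6 nt; ATG at 27, stop TGA at 36 → 12 nt.
Frame -1: GCG ACG CGA GAA TTC AGA ACA CCA TAT CAC ATG GTT ACA TAG TTC ATC GAC — ATG at 31, stop TAG at 40 → 12 nt.
Frame -2: CGA CGC GAG AAT TCA GAA CAC CAT ATC ACA TGG TTA CAT AGT TCA TCG — no ATG→stop ORF.
Frame -3: GAC GCG AGA ATT CAG AAC ACC ATA TCA CAT GGT TAC ATA GTT CAT CGA — no ATG→stop ORF.
Longest: frame +2, positions 5–25, 21 nt = 7 codons = 6 aa. → 7 codons.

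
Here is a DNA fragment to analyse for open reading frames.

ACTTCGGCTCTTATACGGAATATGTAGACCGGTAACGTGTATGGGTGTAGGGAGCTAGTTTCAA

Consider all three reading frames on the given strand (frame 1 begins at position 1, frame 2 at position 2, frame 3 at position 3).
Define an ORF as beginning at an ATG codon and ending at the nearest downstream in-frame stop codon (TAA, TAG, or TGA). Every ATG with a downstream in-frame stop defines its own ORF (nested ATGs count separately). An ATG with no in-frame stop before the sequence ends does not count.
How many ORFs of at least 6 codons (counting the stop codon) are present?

Frame 1: ACT TCG GCT CTT ATA CGG AAT ATG TAG ACC GGT AAC GTG TAT GGG TGT AGG GAG CTA GTT TCA — ATG at 22, stop TAG at 25 → 6 nt.
Frame 2: CTT CGG CTC TTA TAC GGA ATA TGT AGA CCG GTA ACG TGT ATG GGT GTA GGG AGC TAG TTT CAA — ATG at 41, stop TAG at 56 → 18 nt.
Frame 3: TTC GGC TCT TAT ACG GAA TAT GTA GAC CGG TAA CGT GTA TGG GTG TAG GGA GCT AGT TTC — no ATG→stop ORF.
ORFs ≥ 6 codons: frame 2 41–58 (6 codons). Count = 1.

1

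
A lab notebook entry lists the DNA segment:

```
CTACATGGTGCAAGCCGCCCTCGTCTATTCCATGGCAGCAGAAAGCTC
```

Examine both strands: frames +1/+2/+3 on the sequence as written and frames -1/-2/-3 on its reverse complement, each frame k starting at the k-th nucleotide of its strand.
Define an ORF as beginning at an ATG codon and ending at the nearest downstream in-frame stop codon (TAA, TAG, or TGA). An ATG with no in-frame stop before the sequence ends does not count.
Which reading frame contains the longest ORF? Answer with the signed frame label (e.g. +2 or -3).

-1

Reverse complement (5'→3'): GAGCTTTCTGCTGCCATGGAATAGACGAGGGCGGCTTGCACCATGTAG
Frame +1: CTA CAT GGT GCA AGC CGC CCT CGT CTA TTC CAT GGC AGC AGA AAG CTC — no ATG→stop ORF.
Frame +2: TAC ATG GTG CAA GCC GCC CTC GTC TAT TCC ATG GCA GCA GAA AGC — no ATG→stop ORF.
Frame +3: ACA TGG TGC AAG CCG CCC TCG TCT ATT CCA TGG CAG CAG AAA GCT — no ATG→stop ORF.
Frame -1: GAG CTT TCT GCT GCC ATG GAA TAG ACG AGG GCG GCT TGC ACC ATG TAG — ATG at 16, stop TAG at 22 → 9 nt; ATG at 43, stop TAG at 46 → 6 nt.
Frame -2: AGC TTT CTG CTG CCA TGG AAT AGA CGA GGG CGG CTT GCA CCA TGT — no ATG→stop ORF.
Frame -3: GCT TTC TGC TGC CAT GGA ATA GAC GAG GGC GGC TTG CAC CAT GTA — no ATG→stop ORF.
Longest ORF is 9 nt in frame -1 (positions 16–24).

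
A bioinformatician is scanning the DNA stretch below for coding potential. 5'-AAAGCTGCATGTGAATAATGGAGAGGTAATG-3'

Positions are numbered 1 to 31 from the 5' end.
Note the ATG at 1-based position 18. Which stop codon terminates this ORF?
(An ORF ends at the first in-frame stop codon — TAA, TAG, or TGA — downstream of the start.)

Codons from position 18: ATG (18–20), GAG (21–23), AGG (24–26), TAA (27–29).
The first in-frame stop codon is TAA.

TAA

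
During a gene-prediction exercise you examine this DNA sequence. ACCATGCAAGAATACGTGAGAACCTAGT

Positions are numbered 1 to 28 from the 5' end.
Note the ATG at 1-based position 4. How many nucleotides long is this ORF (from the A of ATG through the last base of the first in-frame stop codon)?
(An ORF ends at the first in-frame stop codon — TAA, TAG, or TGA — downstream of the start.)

Codons from position 4: ATG (4–6), CAA (7–9), GAA (10–12), TAC (13–15), GTG (16–18), AGA (19–21), ACC (22–24), TAG (25–27).
TAG is the first in-frame stop; ORF spans 4–27, 24 nucleotides.

24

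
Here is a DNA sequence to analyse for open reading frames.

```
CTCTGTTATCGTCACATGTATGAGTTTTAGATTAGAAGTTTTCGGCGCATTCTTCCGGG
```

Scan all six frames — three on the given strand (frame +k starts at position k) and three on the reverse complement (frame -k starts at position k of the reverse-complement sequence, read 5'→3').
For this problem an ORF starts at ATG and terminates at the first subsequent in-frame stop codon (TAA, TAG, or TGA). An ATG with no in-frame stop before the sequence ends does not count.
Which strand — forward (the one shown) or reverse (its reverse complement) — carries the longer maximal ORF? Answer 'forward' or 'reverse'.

reverse

Reverse complement (5'→3'): CCCGGAAGAATGCGCCGAAAACTTCTAATCTAAAACTCATACATGTGACGATAACAGAG
Frame +1: CTC TGT TAT CGT CAC ATG TAT GAG TTT TAG ATT AGA AGT TTT CGG CGC ATT CTT CCG — ATG at 16, stop TAG at 28 → 15 nt.
Frame +2: TCT GTT ATC GTC ACA TGT ATG AGT TTT AGA TTA GAA GTT TTC GGC GCA TTC TTC CGG — no ATG→stop ORF.
Frame +3: CTG TTA TCG TCA CAT GTA TGA GTT TTA GAT TAG AAG TTT TCG GCG CAT TCT TCC GGG — no ATG→stop ORF.
Frame -1: CCC GGA AGA ATG CGC CGA AAA CTT CTA ATC TAA AAC TCA TAC ATG TGA CGA TAA CAG — ATG at 10, stop TAA at 31 → 24 nt; ATG at 43, stop TGA at 46 → 6 nt.
Frame -2: CCG GAA GAA TGC GCC GAA AAC TTC TAA TCT AAA ACT CAT ACA TGT GAC GAT AAC AGA — no ATG→stop ORF.
Frame -3: CGG AAG AAT GCG CCG AAA ACT TCT AAT CTA AAA CTC ATA CAT GTG ACG ATA ACA GAG — no ATG→stop ORF.
Forward-strand max 15 nt; reverse-strand max 24 nt. The reverse strand has the longer ORF.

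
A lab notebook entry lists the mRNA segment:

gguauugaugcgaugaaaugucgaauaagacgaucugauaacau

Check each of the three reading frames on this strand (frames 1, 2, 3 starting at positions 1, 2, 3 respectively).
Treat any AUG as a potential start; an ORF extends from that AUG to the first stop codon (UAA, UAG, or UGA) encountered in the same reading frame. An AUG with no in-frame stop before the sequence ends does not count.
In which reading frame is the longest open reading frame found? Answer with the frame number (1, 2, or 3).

Frame 1: GGU AUU GAU GCG AUG AAA UGU CGA AUA AGA CGA UCU GAU AAC — no AUG→stop ORF.
Frame 2: GUA UUG AUG CGA UGA AAU GUC GAA UAA GAC GAU CUG AUA ACA — AUG at 8, stop UGA at 14 → 9 nt.
Frame 3: UAU UGA UGC GAU GAA AUG UCG AAU AAG ACG AUC UGA UAA CAU — AUG at 18, stop UGA at 36 → 21 nt.
Longest ORF is 21 nt in frame 3 (positions 18–38).

3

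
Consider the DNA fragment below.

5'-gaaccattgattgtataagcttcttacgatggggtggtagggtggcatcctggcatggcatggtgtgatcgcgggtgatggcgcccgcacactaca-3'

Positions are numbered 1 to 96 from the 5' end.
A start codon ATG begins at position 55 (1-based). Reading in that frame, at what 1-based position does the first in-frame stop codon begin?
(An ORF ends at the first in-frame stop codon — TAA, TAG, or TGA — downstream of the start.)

76

Codons from position 55: ATG (55–57), GCA (58–60), TGG (61–63), TGT (64–66), GAT (67–69), CGC (70–72), GGG (73–75), TGA (76–78).
TGA is a stop codon; it begins at position 76.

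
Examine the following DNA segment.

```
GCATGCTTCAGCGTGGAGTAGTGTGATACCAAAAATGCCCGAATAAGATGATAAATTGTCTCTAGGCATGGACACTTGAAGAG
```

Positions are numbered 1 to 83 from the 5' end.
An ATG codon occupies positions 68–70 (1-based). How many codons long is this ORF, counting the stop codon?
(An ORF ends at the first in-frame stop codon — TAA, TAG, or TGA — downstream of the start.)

4

Codons from position 68: ATG (68–70), GAC (71–73), ACT (74–76), TGA (77–79).
TGA is the first in-frame stop; that's 4 codons including the stop.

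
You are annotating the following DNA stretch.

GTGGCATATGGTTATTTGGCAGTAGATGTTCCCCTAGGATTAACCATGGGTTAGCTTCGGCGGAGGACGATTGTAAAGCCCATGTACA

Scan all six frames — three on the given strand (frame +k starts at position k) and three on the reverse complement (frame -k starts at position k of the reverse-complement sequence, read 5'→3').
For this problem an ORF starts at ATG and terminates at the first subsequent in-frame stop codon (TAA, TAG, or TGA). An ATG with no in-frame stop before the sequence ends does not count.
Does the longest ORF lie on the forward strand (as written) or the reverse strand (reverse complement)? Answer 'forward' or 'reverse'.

Reverse complement (5'→3'): TGTACATGGGCTTTACAATCGTCCTCCGCCGAAGCTAACCCATGGTTAATCCTAGGGGAACATCTACTGCCAAATAACCATATGCCAC
Frame +1: GTG GCA TAT GGT TAT TTG GCA GTA GAT GTT CCC CTA GGA TTA ACC ATG GGT TAG CTT CGG CGG AGG ACG ATT GTA AAG CCC ATG TAC — ATG at 46, stop TAG at 52 → 9 nt.
Frame +2: TGG CAT ATG GTT ATT TGG CAG TAG ATG TTC CCC TAG GAT TAA CCA TGG GTT AGC TTC GGC GGA GGA CGA TTG TAA AGC CCA TGT ACA — ATG at 8, stop TAG at 23 → 18 nt; ATG at 26, stop TAG at 35 → 12 nt.
Frame +3: GGC ATA TGG TTA TTT GGC AGT AGA TGT TCC CCT AGG ATT AAC CAT GGG TTA GCT TCG GCG GAG GAC GAT TGT AAA GCC CAT GTA — no ATG→stop ORF.
Frame -1: TGT ACA TGG GCT TTA CAA TCG TCC TCC GCC GAA GCT AAC CCA TGG TTA ATC CTA GGG GAA CAT CTA CTG CCA AAT AAC CAT ATG CCA — no ATG→stop ORF.
Frame -2: GTA CAT GGG CTT TAC AAT CGT CCT CCG CCG AAG CTA ACC CAT GGT TAA TCC TAG GGG AAC ATC TAC TGC CAA ATA ACC ATA TGC CAC — no ATG→stop ORF.
Frame -3: TAC ATG GGC TTT ACA ATC GTC CTC CGC CGA AGC TAA CCC ATG GTT AAT CCT AGG GGA ACA TCT ACT GCC AAA TAA CCA TAT GCC — ATG at 6, stop TAA at 36 → 33 nt; ATG at 42, stop TAA at 75 → 36 nt.
Forward-strand max 18 nt; reverse-strand max 36 nt. The reverse strand has the longer ORF.

reverse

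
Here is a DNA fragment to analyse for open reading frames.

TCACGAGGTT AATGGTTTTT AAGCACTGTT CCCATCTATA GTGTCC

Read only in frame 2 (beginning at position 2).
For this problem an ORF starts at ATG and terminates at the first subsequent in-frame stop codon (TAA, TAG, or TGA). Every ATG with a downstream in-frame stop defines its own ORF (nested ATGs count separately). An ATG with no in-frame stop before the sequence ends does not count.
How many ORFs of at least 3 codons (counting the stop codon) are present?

0

Frame 2: CAC GAG GTT AAT GGT TTT TAA GCA CTG TTC CCA TCT ATA GTG TCC — no ATG→stop ORF.
No ORF reaches 3 codons. Count = 0.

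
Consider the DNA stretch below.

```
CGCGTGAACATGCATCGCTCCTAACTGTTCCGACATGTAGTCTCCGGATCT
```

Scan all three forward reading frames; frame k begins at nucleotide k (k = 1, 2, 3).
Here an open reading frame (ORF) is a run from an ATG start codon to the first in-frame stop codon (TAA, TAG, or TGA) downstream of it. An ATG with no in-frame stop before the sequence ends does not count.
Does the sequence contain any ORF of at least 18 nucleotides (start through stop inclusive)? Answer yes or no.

no

Frame 1: CGC GTG AAC ATG CAT CGC TCC TAA CTG TTC CGA CAT GTA GTC TCC GGA TCT — ATG at 10, stop TAA at 22 → 15 nt.
Frame 2: GCG TGA ACA TGC ATC GCT CCT AAC TGT TCC GAC ATG TAG TCT CCG GAT — ATG at 35, stop TAG at 38 → 6 nt.
Frame 3: CGT GAA CAT GCA TCG CTC CTA ACT GTT CCG ACA TGT AGT CTC CGG ATC — no ATG→stop ORF.
Largest ORF found is 15 nucleotides < 18, so no.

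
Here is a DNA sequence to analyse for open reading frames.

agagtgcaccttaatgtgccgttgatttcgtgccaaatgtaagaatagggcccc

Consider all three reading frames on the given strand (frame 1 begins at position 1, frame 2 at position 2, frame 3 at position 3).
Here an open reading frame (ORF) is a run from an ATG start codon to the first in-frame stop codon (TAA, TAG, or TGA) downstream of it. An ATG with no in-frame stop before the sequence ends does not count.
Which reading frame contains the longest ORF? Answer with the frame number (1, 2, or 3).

Frame 1: AGA GTG CAC CTT AAT GTG CCG TTG ATT TCG TGC CAA ATG TAA GAA TAG GGC CCC — ATG at 37, stop TAA at 40 → 6 nt.
Frame 2: GAG TGC ACC TTA ATG TGC CGT TGA TTT CGT GCC AAA TGT AAG AAT AGG GCC — ATG at 14, stop TGA at 23 → 12 nt.
Frame 3: AGT GCA CCT TAA TGT GCC GTT GAT TTC GTG CCA AAT GTA AGA ATA GGG CCC — no ATG→stop ORF.
Longest ORF is 12 nt in frame 2 (positions 14–25).

2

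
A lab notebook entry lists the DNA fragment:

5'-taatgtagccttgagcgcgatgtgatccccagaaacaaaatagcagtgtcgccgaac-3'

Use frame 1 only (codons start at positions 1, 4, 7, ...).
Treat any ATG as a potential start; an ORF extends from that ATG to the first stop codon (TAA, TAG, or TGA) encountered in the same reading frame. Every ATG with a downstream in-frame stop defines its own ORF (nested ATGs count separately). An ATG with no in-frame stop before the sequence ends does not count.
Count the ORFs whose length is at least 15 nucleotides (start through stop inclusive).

0

Frame 1: TAA TGT AGC CTT GAG CGC GAT GTG ATC CCC AGA AAC AAA ATA GCA GTG TCG CCG AAC — no ATG→stop ORF.
No ORF reaches 15 nucleotides. Count = 0.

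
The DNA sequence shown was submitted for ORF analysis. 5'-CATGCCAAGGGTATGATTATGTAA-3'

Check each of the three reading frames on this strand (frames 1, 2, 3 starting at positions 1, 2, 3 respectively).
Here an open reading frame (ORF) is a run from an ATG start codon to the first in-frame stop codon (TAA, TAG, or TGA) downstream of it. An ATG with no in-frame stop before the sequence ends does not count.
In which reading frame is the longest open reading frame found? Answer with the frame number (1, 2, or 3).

2

Frame 1: CAT GCC AAG GGT ATG ATT ATG TAA — ATG at 13, stop TAA at 22 → 12 nt; ATG at 19, stop TAA at 22 → 6 nt.
Frame 2: ATG CCA AGG GTA TGA TTA TGT — ATG at 2, stop TGA at 14 → 15 nt.
Frame 3: TGC CAA GGG TAT GAT TAT GTA — no ATG→stop ORF.
Longest ORF is 15 nt in frame 2 (positions 2–16).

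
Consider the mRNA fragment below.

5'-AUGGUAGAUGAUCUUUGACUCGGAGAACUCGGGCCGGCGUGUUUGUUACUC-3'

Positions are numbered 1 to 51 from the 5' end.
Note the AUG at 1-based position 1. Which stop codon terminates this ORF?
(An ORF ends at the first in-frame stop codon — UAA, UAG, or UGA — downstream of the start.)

UGA

Codons from position 1: AUG (1–3), GUA (4–6), GAU (7–9), GAU (10–12), CUU (13–15), UGA (16–18).
The first in-frame stop codon is UGA.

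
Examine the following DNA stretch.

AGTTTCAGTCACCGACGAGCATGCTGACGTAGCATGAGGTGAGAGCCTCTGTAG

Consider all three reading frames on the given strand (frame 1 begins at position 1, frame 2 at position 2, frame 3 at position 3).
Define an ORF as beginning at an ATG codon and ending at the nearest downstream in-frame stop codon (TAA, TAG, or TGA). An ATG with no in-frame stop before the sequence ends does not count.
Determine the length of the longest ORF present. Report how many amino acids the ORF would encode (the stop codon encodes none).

3

Frame 1: AGT TTC AGT CAC CGA CGA GCA TGC TGA CGT AGC ATG AGG TGA GAG CCT CTG TAG — ATG at 34, stop TGA at 40 → 9 nt.
Frame 2: GTT TCA GTC ACC GAC GAG CAT GCT GAC GTA GCA TGA GGT GAG AGC CTC TGT — no ATG→stop ORF.
Frame 3: TTT CAG TCA CCG ACG AGC ATG CTG ACG TAG CAT GAG GTG AGA GCC TCT GTA — ATG at 21, stop TAG at 30 → 12 nt.
Longest: frame 3, positions 21–32, 12 nt = 4 codons = 3 aa. → 3 amino acids.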